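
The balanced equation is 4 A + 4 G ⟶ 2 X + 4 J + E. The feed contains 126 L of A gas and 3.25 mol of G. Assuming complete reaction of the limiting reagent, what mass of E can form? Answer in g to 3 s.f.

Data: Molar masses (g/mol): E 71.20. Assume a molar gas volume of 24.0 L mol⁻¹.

57.9 g

n(A) = 126.0 / 24.0 = 5.250 mol
n(G) = 3.250 mol
n/ν → A: 1.313, G: 0.8125; G is limiting.
n(E) = (1/4) × 3.250 = 0.8125 mol
mass = 0.8125 × 71.20 = 57.85 g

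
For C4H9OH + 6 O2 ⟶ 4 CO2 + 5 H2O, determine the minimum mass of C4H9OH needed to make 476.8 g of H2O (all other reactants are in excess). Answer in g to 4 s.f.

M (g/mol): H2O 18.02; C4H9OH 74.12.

n(H2O) = 476.8 / 18.02 = 26.46 mol
n(C4H9OH) = (1/5) × 26.46 = 5.292 mol
mass = 5.292 × 74.12 = 392.2 g

392.2 g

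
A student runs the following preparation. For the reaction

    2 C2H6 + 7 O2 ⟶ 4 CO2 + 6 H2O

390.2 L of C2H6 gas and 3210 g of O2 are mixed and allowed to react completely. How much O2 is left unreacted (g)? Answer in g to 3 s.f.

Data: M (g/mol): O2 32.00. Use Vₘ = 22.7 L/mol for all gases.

n(C2H6) = 390.2 / 22.7 = 17.19 mol
n(O2) = 3210 / 32.00 = 100.3 mol
n/ν → C2H6: 8.595, O2: 14.33; C2H6 is limiting.
O2 consumed = (7/2) × 17.19 = 60.17 mol
O2 remaining = 100.3 − 60.17 = 40.13 mol
mass = 40.13 × 32.00 = 1284 g

1280 g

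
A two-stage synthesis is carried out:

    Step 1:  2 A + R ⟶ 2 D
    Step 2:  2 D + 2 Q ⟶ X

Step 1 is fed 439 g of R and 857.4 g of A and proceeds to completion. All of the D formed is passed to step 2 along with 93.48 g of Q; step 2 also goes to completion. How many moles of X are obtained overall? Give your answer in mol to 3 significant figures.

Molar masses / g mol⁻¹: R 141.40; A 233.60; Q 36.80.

1.27 mol

Step 1:
n(R) = 439.0 / 141.40 = 3.105 mol
n(A) = 857.4 / 233.60 = 3.670 mol
n/ν for R = 3.105/1 = 3.105
n/ν for A = 3.670/2 = 1.835
Smallest n/ν is A → limiting reagent.
n(D) produced = (2/2) × 3.670 = 3.670 mol
Step 2:
n(D) available = 3.670 mol
n(Q) = 93.48 / 36.80 = 2.540 mol
n/ν for D = 3.670/2 = 1.835
n/ν for Q = 2.540/2 = 1.270
Smallest n/ν is Q → limiting reagent.
n(X) = (1/2) × 2.540 = 1.270 mol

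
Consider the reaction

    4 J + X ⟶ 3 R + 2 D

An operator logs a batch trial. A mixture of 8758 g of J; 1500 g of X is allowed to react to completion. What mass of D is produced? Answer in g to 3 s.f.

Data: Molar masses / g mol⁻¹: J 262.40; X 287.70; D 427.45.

n(J) = 8758 / 262.40 = 33.38 mol
n(X) = 1500 / 287.70 = 5.214 mol
n/ν for J = 33.38/4 = 8.345
n/ν for X = 5.214/1 = 5.214
Smallest n/ν is X → limiting reagent.
n(D) = (2/1) × 5.214 = 10.43 mol
mass = 10.43 × 427.45 = 4458 g

4460 g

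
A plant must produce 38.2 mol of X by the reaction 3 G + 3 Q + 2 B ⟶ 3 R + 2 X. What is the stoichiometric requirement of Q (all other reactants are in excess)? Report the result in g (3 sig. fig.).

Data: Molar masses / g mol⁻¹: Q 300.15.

n(X) = 38.20 mol
n(Q) = (3/2) × 38.20 = 57.30 mol
mass = 57.30 × 300.15 = 17200 g

17200 g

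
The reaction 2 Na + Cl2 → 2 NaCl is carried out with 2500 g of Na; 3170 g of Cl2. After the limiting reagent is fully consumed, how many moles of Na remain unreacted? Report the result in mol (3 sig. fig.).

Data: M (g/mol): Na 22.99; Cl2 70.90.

19.3 mol

n(Na) = 2500 / 22.99 = 108.7 mol
n(Cl2) = 3170 / 70.90 = 44.71 mol
n/ν for Na = 108.7/2 = 54.35
n/ν for Cl2 = 44.71/1 = 44.71
Smallest n/ν is Cl2 → limiting reagent.
Na consumed = (2/1) × 44.71 = 89.42 mol
Na remaining = 108.7 − 89.42 = 19.28 mol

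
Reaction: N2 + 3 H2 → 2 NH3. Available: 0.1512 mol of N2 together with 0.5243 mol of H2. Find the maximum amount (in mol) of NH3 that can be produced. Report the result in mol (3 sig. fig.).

0.302 mol

n(N2) = 0.1512 mol
n(H2) = 0.5243 mol
n/ν for N2 = 0.1512/1 = 0.1512
n/ν for H2 = 0.5243/3 = 0.1748
Smallest n/ν is N2 → limiting reagent.
n(NH3) = (2/1) × 0.1512 = 0.3024 mol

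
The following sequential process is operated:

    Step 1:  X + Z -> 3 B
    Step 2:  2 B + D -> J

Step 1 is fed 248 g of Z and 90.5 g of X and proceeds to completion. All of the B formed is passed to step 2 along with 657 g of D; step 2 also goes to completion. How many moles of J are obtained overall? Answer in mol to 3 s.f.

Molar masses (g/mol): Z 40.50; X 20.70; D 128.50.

Step 1:
n(Z) = 248.0 / 40.50 = 6.123 mol
n(X) = 90.50 / 20.70 = 4.372 mol
n/ν → Z: 6.123, X: 4.372; X is limiting.
n(B) produced = (3/1) × 4.372 = 13.12 mol
Step 2:
n(B) available = 13.12 mol
n(D) = 657.0 / 128.50 = 5.113 mol
n/ν → B: 6.560, D: 5.113; D is limiting.
n(J) = (1/1) × 5.113 = 5.113 mol

5.11 mol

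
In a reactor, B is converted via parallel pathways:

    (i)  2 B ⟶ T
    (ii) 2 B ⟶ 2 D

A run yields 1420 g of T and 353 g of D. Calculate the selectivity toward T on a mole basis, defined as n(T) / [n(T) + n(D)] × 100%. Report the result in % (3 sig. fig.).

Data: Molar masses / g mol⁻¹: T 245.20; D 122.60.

n(T) = 1420 / 245.20 = 5.791 mol
n(D) = 353 / 122.60 = 2.879 mol
selectivity = 5.791/(5.791+2.879) × 100 = 66.79 %

66.8 %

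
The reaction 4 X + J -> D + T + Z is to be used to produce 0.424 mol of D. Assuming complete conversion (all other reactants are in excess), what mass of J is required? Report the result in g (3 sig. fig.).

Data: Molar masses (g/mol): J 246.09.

104 g

n(D) = 0.4240 mol
n(J) = (1/1) × 0.4240 = 0.4240 mol
mass = 0.4240 × 246.09 = 104.3 g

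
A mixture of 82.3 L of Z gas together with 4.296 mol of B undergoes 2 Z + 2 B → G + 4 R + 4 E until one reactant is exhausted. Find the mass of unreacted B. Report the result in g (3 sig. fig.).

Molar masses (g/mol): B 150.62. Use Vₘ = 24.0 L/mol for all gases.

131 g

n(Z) = 82.30 / 24.0 = 3.429 mol
n(B) = 4.296 mol
n/ν for Z = 3.429/2 = 1.715
n/ν for B = 4.296/2 = 2.148
Smallest n/ν is Z → limiting reagent.
B consumed = (2/2) × 3.429 = 3.429 mol
B remaining = 4.296 − 3.429 = 0.8670 mol
mass = 0.8670 × 150.62 = 130.6 g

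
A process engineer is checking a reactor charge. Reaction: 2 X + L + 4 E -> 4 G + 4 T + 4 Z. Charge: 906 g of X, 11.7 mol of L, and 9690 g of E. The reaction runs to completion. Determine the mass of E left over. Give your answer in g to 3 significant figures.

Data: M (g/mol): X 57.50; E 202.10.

n(X) = 906.0 / 57.50 = 15.76 mol
n(L) = 11.70 mol
n(E) = 9690 / 202.10 = 47.95 mol
n/ν for X = 15.76/2 = 7.880
n/ν for L = 11.70/1 = 11.70
n/ν for E = 47.95/4 = 11.99
Smallest n/ν is X → limiting reagent.
E consumed = (4/2) × 15.76 = 31.52 mol
E remaining = 47.95 − 31.52 = 16.43 mol
mass = 16.43 × 202.10 = 3321 g

3320 g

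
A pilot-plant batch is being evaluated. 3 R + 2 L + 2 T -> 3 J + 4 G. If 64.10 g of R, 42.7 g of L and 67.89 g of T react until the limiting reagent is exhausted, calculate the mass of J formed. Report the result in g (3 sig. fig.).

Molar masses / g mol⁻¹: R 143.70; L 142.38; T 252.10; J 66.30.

26.8 g

n(R) = 64.10 / 143.70 = 0.4461 mol
n(L) = 42.70 / 142.38 = 0.2999 mol
n(T) = 67.89 / 252.10 = 0.2693 mol
n/ν for R = 0.4461/3 = 0.1487
n/ν for L = 0.2999/2 = 0.1500
n/ν for T = 0.2693/2 = 0.1347
Smallest n/ν is T → limiting reagent.
n(J) = (3/2) × 0.2693 = 0.4040 mol
mass = 0.4040 × 66.30 = 26.79 g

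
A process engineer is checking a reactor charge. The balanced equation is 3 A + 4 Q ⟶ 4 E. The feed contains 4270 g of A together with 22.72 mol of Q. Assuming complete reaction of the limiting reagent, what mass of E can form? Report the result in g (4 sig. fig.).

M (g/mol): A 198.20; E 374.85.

8517 g

n(A) = 4270 / 198.20 = 21.54 mol
n(Q) = 22.72 mol
n/ν for A = 21.54/3 = 7.180
n/ν for Q = 22.72/4 = 5.680
Smallest n/ν is Q → limiting reagent.
n(E) = (4/4) × 22.72 = 22.72 mol
mass = 22.72 × 374.85 = 8517 g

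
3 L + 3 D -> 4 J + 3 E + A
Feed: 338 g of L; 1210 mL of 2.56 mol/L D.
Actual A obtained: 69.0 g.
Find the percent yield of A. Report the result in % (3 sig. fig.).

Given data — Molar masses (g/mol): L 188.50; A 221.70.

n(L) = 338.0 / 188.50 = 1.793 mol
n(D) = 2.56 × 1210/1000 = 3.098 mol
n/ν for L = 1.793/3 = 0.5977
n/ν for D = 3.098/3 = 1.033
Smallest n/ν is L → limiting reagent.
theoretical n(A) = (1/3) × 1.793 = 0.5977 mol → 132.5 g
% yield = 69.0 / 132.5 × 100 = 52.08 %

52.1 %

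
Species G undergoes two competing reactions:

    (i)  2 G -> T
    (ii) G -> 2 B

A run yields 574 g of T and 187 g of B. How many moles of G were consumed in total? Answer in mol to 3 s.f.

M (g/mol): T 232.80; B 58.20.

n(T) = 574 / 232.80 = 2.466 mol
n(B) = 187 / 58.20 = 3.213 mol
n(G) via (i) = (2/1)×2.466 = 4.932 mol
n(G) via (ii) = (1/2)×3.213 = 1.607 mol
total n(G) = 4.932 + 1.607 = 6.539 mol

6.54 mol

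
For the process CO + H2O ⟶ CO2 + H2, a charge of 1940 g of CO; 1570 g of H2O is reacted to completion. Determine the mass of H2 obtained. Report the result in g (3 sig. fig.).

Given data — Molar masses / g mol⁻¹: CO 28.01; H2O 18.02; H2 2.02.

140 g

n(CO) = 1940 / 28.01 = 69.26 mol
n(H2O) = 1570 / 18.02 = 87.13 mol
n/ν for CO = 69.26/1 = 69.26
n/ν for H2O = 87.13/1 = 87.13
Smallest n/ν is CO → limiting reagent.
n(H2) = (1/1) × 69.26 = 69.26 mol
mass = 69.26 × 2.02 = 139.9 g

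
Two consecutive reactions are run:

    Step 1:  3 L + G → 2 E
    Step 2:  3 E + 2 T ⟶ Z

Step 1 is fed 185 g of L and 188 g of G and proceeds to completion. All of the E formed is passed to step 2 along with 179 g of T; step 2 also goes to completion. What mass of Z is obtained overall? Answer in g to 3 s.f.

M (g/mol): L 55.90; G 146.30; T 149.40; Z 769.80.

Step 1:
n(L) = 185.0 / 55.90 = 3.309 mol
n(G) = 188.0 / 146.30 = 1.285 mol
n/ν → L: 1.103, G: 1.285; L is limiting.
n(E) produced = (2/3) × 3.309 = 2.206 mol
Step 2:
n(E) available = 2.206 mol
n(T) = 179.0 / 149.40 = 1.198 mol
n/ν → E: 0.7353, T: 0.5990; T is limiting.
n(Z) = (1/2) × 1.198 = 0.5990 mol
mass = 0.5990 × 769.80 = 461.1 g

461 g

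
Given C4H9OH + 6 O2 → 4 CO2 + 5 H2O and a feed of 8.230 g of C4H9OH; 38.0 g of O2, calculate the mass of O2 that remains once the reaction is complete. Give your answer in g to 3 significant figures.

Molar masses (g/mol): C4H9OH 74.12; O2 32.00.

n(C4H9OH) = 8.230 / 74.12 = 0.1110 mol
n(O2) = 38.00 / 32.00 = 1.188 mol
n/ν for C4H9OH = 0.1110/1 = 0.1110
n/ν for O2 = 1.188/6 = 0.1980
Smallest n/ν is C4H9OH → limiting reagent.
O2 consumed = (6/1) × 0.1110 = 0.6660 mol
O2 remaining = 1.188 − 0.6660 = 0.5220 mol
mass = 0.5220 × 32.00 = 16.70 g

16.7 g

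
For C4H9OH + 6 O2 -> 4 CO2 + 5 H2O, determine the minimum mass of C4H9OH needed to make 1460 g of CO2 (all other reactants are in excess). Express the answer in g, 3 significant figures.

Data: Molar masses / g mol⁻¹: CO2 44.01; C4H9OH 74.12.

n(CO2) = 1460 / 44.01 = 33.17 mol
n(C4H9OH) = (1/4) × 33.17 = 8.293 mol
mass = 8.293 × 74.12 = 614.7 g

615 g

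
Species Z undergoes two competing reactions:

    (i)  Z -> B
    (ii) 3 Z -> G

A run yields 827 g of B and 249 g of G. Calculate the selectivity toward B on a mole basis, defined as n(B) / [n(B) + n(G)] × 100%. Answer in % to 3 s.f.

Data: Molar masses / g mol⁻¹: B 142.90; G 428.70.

n(B) = 827 / 142.90 = 5.787 mol
n(G) = 249 / 428.70 = 0.5808 mol
selectivity = 5.787/(5.787+0.5808) × 100 = 90.88 %

90.9 %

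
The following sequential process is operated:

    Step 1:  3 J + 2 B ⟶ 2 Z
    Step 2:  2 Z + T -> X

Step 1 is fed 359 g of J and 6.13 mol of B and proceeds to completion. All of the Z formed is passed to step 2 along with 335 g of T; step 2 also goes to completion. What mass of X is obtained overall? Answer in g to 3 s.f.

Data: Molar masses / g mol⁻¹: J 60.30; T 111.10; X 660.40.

1310 g

Step 1:
n(J) = 359.0 / 60.30 = 5.954 mol
n(B) = 6.130 mol
n/ν for J = 5.954/3 = 1.985
n/ν for B = 6.130/2 = 3.065
Smallest n/ν is J → limiting reagent.
n(Z) produced = (2/3) × 5.954 = 3.969 mol
Step 2:
n(Z) available = 3.969 mol
n(T) = 335.0 / 111.10 = 3.015 mol
n/ν for Z = 3.969/2 = 1.985
n/ν for T = 3.015/1 = 3.015
Smallest n/ν is Z → limiting reagent.
n(X) = (1/2) × 3.969 = 1.985 mol
mass = 1.985 × 660.40 = 1311 g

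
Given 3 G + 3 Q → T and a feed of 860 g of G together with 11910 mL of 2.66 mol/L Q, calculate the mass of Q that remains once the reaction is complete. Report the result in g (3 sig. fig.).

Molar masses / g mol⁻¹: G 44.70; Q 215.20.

n(G) = 860.0 / 44.70 = 19.24 mol
n(Q) = 2.66 × 11910/1000 = 31.68 mol
n/ν for G = 19.24/3 = 6.413
n/ν for Q = 31.68/3 = 10.56
Smallest n/ν is G → limiting reagent.
Q consumed = (3/3) × 19.24 = 19.24 mol
Q remaining = 31.68 − 19.24 = 12.44 mol
mass = 12.44 × 215.20 = 2677 g

2680 g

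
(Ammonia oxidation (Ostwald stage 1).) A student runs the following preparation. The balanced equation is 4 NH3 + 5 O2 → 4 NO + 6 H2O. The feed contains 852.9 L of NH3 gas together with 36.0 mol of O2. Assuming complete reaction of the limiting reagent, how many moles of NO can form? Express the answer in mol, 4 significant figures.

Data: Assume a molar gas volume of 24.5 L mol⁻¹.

28.80 mol

n(NH3) = 852.9 / 24.5 = 34.81 mol
n(O2) = 36.00 mol
n/ν → NH3: 8.703, O2: 7.200; O2 is limiting.
n(NO) = (4/5) × 36.00 = 28.80 mol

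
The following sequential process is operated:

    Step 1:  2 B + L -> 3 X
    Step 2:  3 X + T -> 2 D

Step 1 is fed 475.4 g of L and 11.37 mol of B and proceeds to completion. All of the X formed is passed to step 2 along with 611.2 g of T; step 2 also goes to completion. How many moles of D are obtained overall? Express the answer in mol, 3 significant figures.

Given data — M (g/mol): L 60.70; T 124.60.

Step 1:
n(L) = 475.4 / 60.70 = 7.832 mol
n(B) = 11.37 mol
n/ν for L = 7.832/1 = 7.832
n/ν for B = 11.37/2 = 5.685
Smallest n/ν is B → limiting reagent.
n(X) produced = (3/2) × 11.37 = 17.06 mol
Step 2:
n(X) available = 17.06 mol
n(T) = 611.2 / 124.60 = 4.905 mol
n/ν for X = 17.06/3 = 5.687
n/ν for T = 4.905/1 = 4.905
Smallest n/ν is T → limiting reagent.
n(D) = (2/1) × 4.905 = 9.810 mol

9.81 mol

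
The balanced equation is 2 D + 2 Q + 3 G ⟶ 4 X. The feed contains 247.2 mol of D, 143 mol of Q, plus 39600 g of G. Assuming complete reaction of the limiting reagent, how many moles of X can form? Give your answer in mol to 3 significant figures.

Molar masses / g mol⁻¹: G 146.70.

n(D) = 247.2 mol
n(Q) = 143.0 mol
n(G) = 39600 / 146.70 = 269.9 mol
n/ν → D: 123.6, Q: 71.50, G: 89.97; Q is limiting.
n(X) = (4/2) × 143.0 = 286.0 mol

286 mol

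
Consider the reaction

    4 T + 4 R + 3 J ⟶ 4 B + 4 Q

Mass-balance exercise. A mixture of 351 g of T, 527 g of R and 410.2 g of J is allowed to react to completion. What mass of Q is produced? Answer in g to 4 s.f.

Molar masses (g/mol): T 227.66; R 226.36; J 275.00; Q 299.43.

n(T) = 351.0 / 227.66 = 1.542 mol
n(R) = 527.0 / 226.36 = 2.328 mol
n(J) = 410.2 / 275.00 = 1.492 mol
n/ν → T: 0.3855, R: 0.5820, J: 0.4973; T is limiting.
n(Q) = (4/4) × 1.542 = 1.542 mol
mass = 1.542 × 299.43 = 461.7 g

461.7 g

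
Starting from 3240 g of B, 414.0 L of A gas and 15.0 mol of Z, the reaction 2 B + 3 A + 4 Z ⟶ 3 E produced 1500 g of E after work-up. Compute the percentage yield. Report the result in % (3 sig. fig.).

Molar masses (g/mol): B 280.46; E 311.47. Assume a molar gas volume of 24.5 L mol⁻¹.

42.8 %

n(B) = 3240 / 280.46 = 11.55 mol
n(A) = 414.0 / 24.5 = 16.90 mol
n(Z) = 15.00 mol
n/ν → B: 5.775, A: 5.633, Z: 3.750; Z is limiting.
theoretical n(E) = (3/4) × 15.00 = 11.25 mol → 3504 g
% yield = 1500 / 3504 × 100 = 42.81 %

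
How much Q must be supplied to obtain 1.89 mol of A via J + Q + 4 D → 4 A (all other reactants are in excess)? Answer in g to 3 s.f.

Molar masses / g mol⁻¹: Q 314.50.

149 g

n(A) = 1.890 mol
n(Q) = (1/4) × 1.890 = 0.4725 mol
mass = 0.4725 × 314.50 = 148.6 g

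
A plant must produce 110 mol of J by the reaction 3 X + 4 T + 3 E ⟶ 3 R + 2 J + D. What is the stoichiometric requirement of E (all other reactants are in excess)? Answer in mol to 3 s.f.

165 mol

n(J) = 110.0 mol
n(E) = (3/2) × 110.0 = 165.0 mol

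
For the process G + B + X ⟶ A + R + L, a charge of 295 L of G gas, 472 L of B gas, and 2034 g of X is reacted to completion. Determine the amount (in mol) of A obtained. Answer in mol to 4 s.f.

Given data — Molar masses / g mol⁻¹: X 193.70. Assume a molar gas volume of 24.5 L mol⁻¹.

10.50 mol

n(G) = 295.0 / 24.5 = 12.04 mol
n(B) = 472.0 / 24.5 = 19.27 mol
n(X) = 2034 / 193.70 = 10.50 mol
n/ν for G = 12.04/1 = 12.04
n/ν for B = 19.27/1 = 19.27
n/ν for X = 10.50/1 = 10.50
Smallest n/ν is X → limiting reagent.
n(A) = (1/1) × 10.50 = 10.50 mol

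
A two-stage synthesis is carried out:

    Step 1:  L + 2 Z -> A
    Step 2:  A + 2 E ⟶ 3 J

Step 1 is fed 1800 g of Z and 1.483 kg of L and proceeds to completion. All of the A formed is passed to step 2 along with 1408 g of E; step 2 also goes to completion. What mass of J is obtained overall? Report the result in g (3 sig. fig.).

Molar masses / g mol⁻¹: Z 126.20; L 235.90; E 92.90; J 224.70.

4240 g

Step 1:
n(Z) = 1800 / 126.20 = 14.26 mol
n(L) = 1.483×1000 / 235.90 = 6.287 mol
n/ν for Z = 14.26/2 = 7.130
n/ν for L = 6.287/1 = 6.287
Smallest n/ν is L → limiting reagent.
n(A) produced = (1/1) × 6.287 = 6.287 mol
Step 2:
n(A) available = 6.287 mol
n(E) = 1408 / 92.90 = 15.16 mol
n/ν for A = 6.287/1 = 6.287
n/ν for E = 15.16/2 = 7.580
Smallest n/ν is A → limiting reagent.
n(J) = (3/1) × 6.287 = 18.86 mol
mass = 18.86 × 224.70 = 4238 g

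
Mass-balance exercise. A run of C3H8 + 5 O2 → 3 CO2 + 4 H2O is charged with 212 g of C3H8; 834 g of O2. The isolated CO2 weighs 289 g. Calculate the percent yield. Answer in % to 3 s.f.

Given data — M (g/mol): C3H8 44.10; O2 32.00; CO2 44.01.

n(C3H8) = 212.0 / 44.10 = 4.807 mol
n(O2) = 834.0 / 32.00 = 26.06 mol
n/ν for C3H8 = 4.807/1 = 4.807
n/ν for O2 = 26.06/5 = 5.212
Smallest n/ν is C3H8 → limiting reagent.
theoretical n(CO2) = (3/1) × 4.807 = 14.42 mol → 634.6 g
% yield = 289 / 634.6 × 100 = 45.54 %

45.5 %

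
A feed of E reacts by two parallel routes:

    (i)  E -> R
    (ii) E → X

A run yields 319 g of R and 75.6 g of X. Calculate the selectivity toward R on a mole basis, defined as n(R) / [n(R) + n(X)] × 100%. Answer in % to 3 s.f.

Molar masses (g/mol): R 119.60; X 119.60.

80.8 %

n(R) = 319 / 119.60 = 2.667 mol
n(X) = 75.6 / 119.60 = 0.6321 mol
selectivity = 2.667/(2.667+0.6321) × 100 = 80.84 %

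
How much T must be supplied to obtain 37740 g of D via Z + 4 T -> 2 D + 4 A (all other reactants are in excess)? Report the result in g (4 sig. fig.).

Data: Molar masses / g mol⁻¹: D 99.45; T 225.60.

171200 g

n(D) = 37740 / 99.45 = 379.5 mol
n(T) = (4/2) × 379.5 = 759.0 mol
mass = 759.0 × 225.60 = 171200 g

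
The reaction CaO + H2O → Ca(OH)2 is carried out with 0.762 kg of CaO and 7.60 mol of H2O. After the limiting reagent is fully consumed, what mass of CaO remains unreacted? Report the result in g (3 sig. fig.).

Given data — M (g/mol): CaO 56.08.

336 g

n(CaO) = 0.7620×1000 / 56.08 = 13.59 mol
n(H2O) = 7.600 mol
n/ν for CaO = 13.59/1 = 13.59
n/ν for H2O = 7.600/1 = 7.600
Smallest n/ν is H2O → limiting reagent.
CaO consumed = (1/1) × 7.600 = 7.600 mol
CaO remaining = 13.59 − 7.600 = 5.990 mol
mass = 5.990 × 56.08 = 335.9 g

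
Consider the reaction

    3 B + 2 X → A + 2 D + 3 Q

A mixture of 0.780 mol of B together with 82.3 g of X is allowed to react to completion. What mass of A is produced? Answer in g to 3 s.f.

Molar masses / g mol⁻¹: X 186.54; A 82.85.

n(B) = 0.7800 mol
n(X) = 82.30 / 186.54 = 0.4412 mol
n/ν for B = 0.7800/3 = 0.2600
n/ν for X = 0.4412/2 = 0.2206
Smallest n/ν is X → limiting reagent.
n(A) = (1/2) × 0.4412 = 0.2206 mol
mass = 0.2206 × 82.85 = 18.28 g

18.3 g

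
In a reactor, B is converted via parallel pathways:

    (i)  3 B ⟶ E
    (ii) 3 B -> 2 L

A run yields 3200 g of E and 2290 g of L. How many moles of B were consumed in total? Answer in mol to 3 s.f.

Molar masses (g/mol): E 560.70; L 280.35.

29.4 mol

n(E) = 3200 / 560.70 = 5.707 mol
n(L) = 2290 / 280.35 = 8.168 mol
n(B) via (i) = (3/1)×5.707 = 17.12 mol
n(B) via (ii) = (3/2)×8.168 = 12.25 mol
total n(B) = 17.12 + 12.25 = 29.37 mol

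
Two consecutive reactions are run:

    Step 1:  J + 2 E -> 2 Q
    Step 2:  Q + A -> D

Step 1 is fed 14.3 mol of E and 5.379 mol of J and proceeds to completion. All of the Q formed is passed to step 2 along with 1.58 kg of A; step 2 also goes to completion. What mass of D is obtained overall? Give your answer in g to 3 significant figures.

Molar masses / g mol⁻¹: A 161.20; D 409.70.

4020 g

Step 1:
n(E) = 14.30 mol
n(J) = 5.379 mol
n/ν → E: 7.150, J: 5.379; J is limiting.
n(Q) produced = (2/1) × 5.379 = 10.76 mol
Step 2:
n(Q) available = 10.76 mol
n(A) = 1.580×1000 / 161.20 = 9.801 mol
n/ν → Q: 10.76, A: 9.801; A is limiting.
n(D) = (1/1) × 9.801 = 9.801 mol
mass = 9.801 × 409.70 = 4015 g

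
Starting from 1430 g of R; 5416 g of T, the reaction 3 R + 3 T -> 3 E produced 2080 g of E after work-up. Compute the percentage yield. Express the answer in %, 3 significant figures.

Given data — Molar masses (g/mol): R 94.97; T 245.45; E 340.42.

40.6 %

n(R) = 1430 / 94.97 = 15.06 mol
n(T) = 5416 / 245.45 = 22.07 mol
n/ν for R = 15.06/3 = 5.020
n/ν for T = 22.07/3 = 7.357
Smallest n/ν is R → limiting reagent.
theoretical n(E) = (3/3) × 15.06 = 15.06 mol → 5127 g
% yield = 2080 / 5127 × 100 = 40.57 %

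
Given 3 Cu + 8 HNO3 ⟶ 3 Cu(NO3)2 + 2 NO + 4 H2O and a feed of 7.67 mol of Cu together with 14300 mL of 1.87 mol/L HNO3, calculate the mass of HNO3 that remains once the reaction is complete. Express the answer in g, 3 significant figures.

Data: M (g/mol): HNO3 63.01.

n(Cu) = 7.670 mol
n(HNO3) = 1.87 × 14300/1000 = 26.74 mol
n/ν for Cu = 7.670/3 = 2.557
n/ν for HNO3 = 26.74/8 = 3.343
Smallest n/ν is Cu → limiting reagent.
HNO3 consumed = (8/3) × 7.670 = 20.45 mol
HNO3 remaining = 26.74 − 20.45 = 6.290 mol
mass = 6.290 × 63.01 = 396.3 g

396 g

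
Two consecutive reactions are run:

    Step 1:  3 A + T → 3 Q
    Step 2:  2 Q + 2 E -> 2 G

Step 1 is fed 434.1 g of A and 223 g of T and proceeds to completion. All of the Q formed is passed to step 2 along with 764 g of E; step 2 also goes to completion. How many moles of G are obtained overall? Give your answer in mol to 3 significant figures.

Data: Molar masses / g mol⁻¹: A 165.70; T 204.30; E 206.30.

2.62 mol

Step 1:
n(A) = 434.1 / 165.70 = 2.620 mol
n(T) = 223.0 / 204.30 = 1.092 mol
n/ν → A: 0.8733, T: 1.092; A is limiting.
n(Q) produced = (3/3) × 2.620 = 2.620 mol
Step 2:
n(Q) available = 2.620 mol
n(E) = 764.0 / 206.30 = 3.703 mol
n/ν → Q: 1.310, E: 1.852; Q is limiting.
n(G) = (2/2) × 2.620 = 2.620 mol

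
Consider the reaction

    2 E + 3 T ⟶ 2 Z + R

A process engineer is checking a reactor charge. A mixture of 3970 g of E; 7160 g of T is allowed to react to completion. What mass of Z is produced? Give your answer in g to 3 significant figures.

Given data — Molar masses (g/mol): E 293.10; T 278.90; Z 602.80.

8160 g

n(E) = 3970 / 293.10 = 13.54 mol
n(T) = 7160 / 278.90 = 25.67 mol
n/ν for E = 13.54/2 = 6.770
n/ν for T = 25.67/3 = 8.557
Smallest n/ν is E → limiting reagent.
n(Z) = (2/2) × 13.54 = 13.54 mol
mass = 13.54 × 602.80 = 8162 g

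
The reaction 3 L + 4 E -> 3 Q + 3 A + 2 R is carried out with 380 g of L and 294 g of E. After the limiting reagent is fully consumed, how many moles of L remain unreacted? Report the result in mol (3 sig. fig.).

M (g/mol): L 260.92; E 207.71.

0.395 mol

n(L) = 380.0 / 260.92 = 1.456 mol
n(E) = 294.0 / 207.71 = 1.415 mol
n/ν for L = 1.456/3 = 0.4853
n/ν for E = 1.415/4 = 0.3538
Smallest n/ν is E → limiting reagent.
L consumed = (3/4) × 1.415 = 1.061 mol
L remaining = 1.456 − 1.061 = 0.3950 mol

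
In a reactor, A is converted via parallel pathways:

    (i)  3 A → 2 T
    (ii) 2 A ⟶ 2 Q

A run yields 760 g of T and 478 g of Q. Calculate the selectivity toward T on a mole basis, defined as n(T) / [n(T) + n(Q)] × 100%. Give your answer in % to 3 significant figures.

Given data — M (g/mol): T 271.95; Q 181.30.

51.5 %

n(T) = 760 / 271.95 = 2.795 mol
n(Q) = 478 / 181.30 = 2.637 mol
selectivity = 2.795/(2.795+2.637) × 100 = 51.45 %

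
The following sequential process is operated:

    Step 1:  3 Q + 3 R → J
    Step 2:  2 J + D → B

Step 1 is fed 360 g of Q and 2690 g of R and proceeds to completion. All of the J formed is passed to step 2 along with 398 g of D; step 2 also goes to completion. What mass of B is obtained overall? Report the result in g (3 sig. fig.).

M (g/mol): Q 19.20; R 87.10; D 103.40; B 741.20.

Step 1:
n(Q) = 360.0 / 19.20 = 18.75 mol
n(R) = 2690 / 87.10 = 30.88 mol
n/ν → Q: 6.250, R: 10.29; Q is limiting.
n(J) produced = (1/3) × 18.75 = 6.250 mol
Step 2:
n(J) available = 6.250 mol
n(D) = 398.0 / 103.40 = 3.849 mol
n/ν → J: 3.125, D: 3.849; J is limiting.
n(B) = (1/2) × 6.250 = 3.125 mol
mass = 3.125 × 741.20 = 2316 g

2320 g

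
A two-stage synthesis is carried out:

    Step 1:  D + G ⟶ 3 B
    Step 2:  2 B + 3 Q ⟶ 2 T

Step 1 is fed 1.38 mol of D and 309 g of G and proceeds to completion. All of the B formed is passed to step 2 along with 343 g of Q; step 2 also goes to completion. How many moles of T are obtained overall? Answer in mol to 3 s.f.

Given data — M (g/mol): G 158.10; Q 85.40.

2.68 mol

Step 1:
n(D) = 1.380 mol
n(G) = 309.0 / 158.10 = 1.954 mol
n/ν for D = 1.380/1 = 1.380
n/ν for G = 1.954/1 = 1.954
Smallest n/ν is D → limiting reagent.
n(B) produced = (3/1) × 1.380 = 4.140 mol
Step 2:
n(B) available = 4.140 mol
n(Q) = 343.0 / 85.40 = 4.016 mol
n/ν for B = 4.140/2 = 2.070
n/ν for Q = 4.016/3 = 1.339
Smallest n/ν is Q → limiting reagent.
n(T) = (2/3) × 4.016 = 2.677 mol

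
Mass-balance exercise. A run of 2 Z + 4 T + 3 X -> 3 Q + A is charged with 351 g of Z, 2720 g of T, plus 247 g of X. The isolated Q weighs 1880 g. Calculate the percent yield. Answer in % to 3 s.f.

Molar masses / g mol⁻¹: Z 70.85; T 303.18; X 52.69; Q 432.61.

n(Z) = 351.0 / 70.85 = 4.954 mol
n(T) = 2720 / 303.18 = 8.972 mol
n(X) = 247.0 / 52.69 = 4.688 mol
n/ν → Z: 2.477, T: 2.243, X: 1.563; X is limiting.
theoretical n(Q) = (3/3) × 4.688 = 4.688 mol → 2028 g
% yield = 1880 / 2028 × 100 = 92.70 %

92.7 %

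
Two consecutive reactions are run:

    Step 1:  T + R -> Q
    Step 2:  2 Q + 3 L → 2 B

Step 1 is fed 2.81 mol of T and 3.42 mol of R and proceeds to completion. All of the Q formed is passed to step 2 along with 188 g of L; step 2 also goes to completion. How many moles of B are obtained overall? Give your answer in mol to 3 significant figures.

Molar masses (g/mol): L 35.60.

2.81 mol

Step 1:
n(T) = 2.810 mol
n(R) = 3.420 mol
n/ν for T = 2.810/1 = 2.810
n/ν for R = 3.420/1 = 3.420
Smallest n/ν is T → limiting reagent.
n(Q) produced = (1/1) × 2.810 = 2.810 mol
Step 2:
n(Q) available = 2.810 mol
n(L) = 188.0 / 35.60 = 5.281 mol
n/ν for Q = 2.810/2 = 1.405
n/ν for L = 5.281/3 = 1.760
Smallest n/ν is Q → limiting reagent.
n(B) = (2/2) × 2.810 = 2.810 mol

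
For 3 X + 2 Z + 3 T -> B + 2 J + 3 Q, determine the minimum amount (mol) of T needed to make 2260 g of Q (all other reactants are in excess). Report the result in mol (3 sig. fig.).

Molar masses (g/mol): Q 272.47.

8.29 mol

n(Q) = 2260 / 272.47 = 8.294 mol
n(T) = (3/3) × 8.294 = 8.294 mol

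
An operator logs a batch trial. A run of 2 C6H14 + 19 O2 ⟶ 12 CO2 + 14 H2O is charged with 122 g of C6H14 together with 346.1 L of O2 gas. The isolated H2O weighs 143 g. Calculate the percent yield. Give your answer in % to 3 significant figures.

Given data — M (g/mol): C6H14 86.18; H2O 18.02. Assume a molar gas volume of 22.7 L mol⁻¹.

n(C6H14) = 122.0 / 86.18 = 1.416 mol
n(O2) = 346.1 / 22.7 = 15.25 mol
n/ν for C6H14 = 1.416/2 = 0.7080
n/ν for O2 = 15.25/19 = 0.8026
Smallest n/ν is C6H14 → limiting reagent.
theoretical n(H2O) = (14/2) × 1.416 = 9.912 mol → 178.6 g
% yield = 143 / 178.6 × 100 = 80.07 %

80.1 %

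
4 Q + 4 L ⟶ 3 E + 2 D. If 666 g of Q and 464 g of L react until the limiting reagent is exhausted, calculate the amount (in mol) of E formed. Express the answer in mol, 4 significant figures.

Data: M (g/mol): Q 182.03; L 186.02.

1.871 mol

n(Q) = 666.0 / 182.03 = 3.659 mol
n(L) = 464.0 / 186.02 = 2.494 mol
n/ν for Q = 3.659/4 = 0.9148
n/ν for L = 2.494/4 = 0.6235
Smallest n/ν is L → limiting reagent.
n(E) = (3/4) × 2.494 = 1.871 mol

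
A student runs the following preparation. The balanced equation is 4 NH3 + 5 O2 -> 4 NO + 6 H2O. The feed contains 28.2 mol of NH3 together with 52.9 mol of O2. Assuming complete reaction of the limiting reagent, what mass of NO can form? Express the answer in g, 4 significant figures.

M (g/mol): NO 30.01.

n(NH3) = 28.20 mol
n(O2) = 52.90 mol
n/ν for NH3 = 28.20/4 = 7.050
n/ν for O2 = 52.90/5 = 10.58
Smallest n/ν is NH3 → limiting reagent.
n(NO) = (4/4) × 28.20 = 28.20 mol
mass = 28.20 × 30.01 = 846.3 g

846.3 g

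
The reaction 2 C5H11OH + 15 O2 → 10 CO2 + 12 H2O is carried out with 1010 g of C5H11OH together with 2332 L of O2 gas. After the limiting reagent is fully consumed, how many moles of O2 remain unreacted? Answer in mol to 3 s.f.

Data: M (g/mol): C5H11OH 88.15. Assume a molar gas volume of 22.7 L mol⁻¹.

n(C5H11OH) = 1010 / 88.15 = 11.46 mol
n(O2) = 2332 / 22.7 = 102.7 mol
n/ν for C5H11OH = 11.46/2 = 5.730
n/ν for O2 = 102.7/15 = 6.847
Smallest n/ν is C5H11OH → limiting reagent.
O2 consumed = (15/2) × 11.46 = 85.95 mol
O2 remaining = 102.7 − 85.95 = 16.75 mol

16.8 mol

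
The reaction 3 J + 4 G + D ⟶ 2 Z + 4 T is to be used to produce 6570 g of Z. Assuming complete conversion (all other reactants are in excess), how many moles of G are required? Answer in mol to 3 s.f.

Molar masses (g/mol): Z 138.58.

94.8 mol

n(Z) = 6570 / 138.58 = 47.41 mol
n(G) = (4/2) × 47.41 = 94.82 mol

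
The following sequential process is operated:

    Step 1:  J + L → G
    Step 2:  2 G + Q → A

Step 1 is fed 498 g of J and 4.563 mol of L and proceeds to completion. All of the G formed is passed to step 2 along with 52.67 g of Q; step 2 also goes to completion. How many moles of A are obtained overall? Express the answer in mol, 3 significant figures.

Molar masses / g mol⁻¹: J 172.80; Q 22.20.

Step 1:
n(J) = 498.0 / 172.80 = 2.882 mol
n(L) = 4.563 mol
n/ν for J = 2.882/1 = 2.882
n/ν for L = 4.563/1 = 4.563
Smallest n/ν is J → limiting reagent.
n(G) produced = (1/1) × 2.882 = 2.882 mol
Step 2:
n(G) available = 2.882 mol
n(Q) = 52.67 / 22.20 = 2.373 mol
n/ν for G = 2.882/2 = 1.441
n/ν for Q = 2.373/1 = 2.373
Smallest n/ν is G → limiting reagent.
n(A) = (1/2) × 2.882 = 1.441 mol

1.44 mol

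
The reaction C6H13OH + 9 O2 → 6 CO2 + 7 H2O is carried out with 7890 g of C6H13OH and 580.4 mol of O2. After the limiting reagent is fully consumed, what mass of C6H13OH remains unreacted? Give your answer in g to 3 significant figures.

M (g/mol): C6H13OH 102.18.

n(C6H13OH) = 7890 / 102.18 = 77.22 mol
n(O2) = 580.4 mol
n/ν for C6H13OH = 77.22/1 = 77.22
n/ν for O2 = 580.4/9 = 64.49
Smallest n/ν is O2 → limiting reagent.
C6H13OH consumed = (1/9) × 580.4 = 64.49 mol
C6H13OH remaining = 77.22 − 64.49 = 12.73 mol
mass = 12.73 × 102.18 = 1301 g

1300 g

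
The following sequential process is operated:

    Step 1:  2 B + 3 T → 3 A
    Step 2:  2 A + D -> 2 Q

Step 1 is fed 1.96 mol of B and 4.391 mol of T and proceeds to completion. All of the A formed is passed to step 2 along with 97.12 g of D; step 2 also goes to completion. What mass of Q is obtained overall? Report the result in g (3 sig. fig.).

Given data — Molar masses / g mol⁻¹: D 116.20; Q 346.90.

580 g

Step 1:
n(B) = 1.960 mol
n(T) = 4.391 mol
n/ν → B: 0.9800, T: 1.464; B is limiting.
n(A) produced = (3/2) × 1.960 = 2.940 mol
Step 2:
n(A) available = 2.940 mol
n(D) = 97.12 / 116.20 = 0.8358 mol
n/ν → A: 1.470, D: 0.8358; D is limiting.
n(Q) = (2/1) × 0.8358 = 1.672 mol
mass = 1.672 × 346.90 = 580.0 g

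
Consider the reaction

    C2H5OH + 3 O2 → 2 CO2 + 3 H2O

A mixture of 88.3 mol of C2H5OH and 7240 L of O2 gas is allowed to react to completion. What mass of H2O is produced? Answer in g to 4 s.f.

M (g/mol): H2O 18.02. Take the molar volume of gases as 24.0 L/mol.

n(C2H5OH) = 88.30 mol
n(O2) = 7240 / 24.0 = 301.7 mol
n/ν → C2H5OH: 88.30, O2: 100.6; C2H5OH is limiting.
n(H2O) = (3/1) × 88.30 = 264.9 mol
mass = 264.9 × 18.02 = 4773 g

4773 g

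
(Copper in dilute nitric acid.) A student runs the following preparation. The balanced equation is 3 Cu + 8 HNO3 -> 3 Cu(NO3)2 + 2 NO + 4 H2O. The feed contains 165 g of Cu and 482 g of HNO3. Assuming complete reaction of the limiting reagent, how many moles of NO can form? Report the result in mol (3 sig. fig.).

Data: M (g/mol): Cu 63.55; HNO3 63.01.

1.73 mol

n(Cu) = 165.0 / 63.55 = 2.596 mol
n(HNO3) = 482.0 / 63.01 = 7.650 mol
n/ν for Cu = 2.596/3 = 0.8653
n/ν for HNO3 = 7.650/8 = 0.9563
Smallest n/ν is Cu → limiting reagent.
n(NO) = (2/3) × 2.596 = 1.731 mol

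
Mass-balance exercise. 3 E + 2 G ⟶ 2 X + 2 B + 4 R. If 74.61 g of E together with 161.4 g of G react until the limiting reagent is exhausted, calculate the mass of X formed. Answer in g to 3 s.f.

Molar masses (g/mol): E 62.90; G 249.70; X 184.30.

119 g

n(E) = 74.61 / 62.90 = 1.186 mol
n(G) = 161.4 / 249.70 = 0.6464 mol
n/ν for E = 1.186/3 = 0.3953
n/ν for G = 0.6464/2 = 0.3232
Smallest n/ν is G → limiting reagent.
n(X) = (2/2) × 0.6464 = 0.6464 mol
mass = 0.6464 × 184.30 = 119.1 g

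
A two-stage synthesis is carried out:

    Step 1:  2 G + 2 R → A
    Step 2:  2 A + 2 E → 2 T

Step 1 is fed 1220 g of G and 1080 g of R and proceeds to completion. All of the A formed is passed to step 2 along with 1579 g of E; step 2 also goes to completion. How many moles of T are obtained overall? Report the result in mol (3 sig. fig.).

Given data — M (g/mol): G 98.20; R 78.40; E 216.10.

6.21 mol

Step 1:
n(G) = 1220 / 98.20 = 12.42 mol
n(R) = 1080 / 78.40 = 13.78 mol
n/ν for G = 12.42/2 = 6.210
n/ν for R = 13.78/2 = 6.890
Smallest n/ν is G → limiting reagent.
n(A) produced = (1/2) × 12.42 = 6.210 mol
Step 2:
n(A) available = 6.210 mol
n(E) = 1579 / 216.10 = 7.307 mol
n/ν for A = 6.210/2 = 3.105
n/ν for E = 7.307/2 = 3.654
Smallest n/ν is A → limiting reagent.
n(T) = (2/2) × 6.210 = 6.210 mol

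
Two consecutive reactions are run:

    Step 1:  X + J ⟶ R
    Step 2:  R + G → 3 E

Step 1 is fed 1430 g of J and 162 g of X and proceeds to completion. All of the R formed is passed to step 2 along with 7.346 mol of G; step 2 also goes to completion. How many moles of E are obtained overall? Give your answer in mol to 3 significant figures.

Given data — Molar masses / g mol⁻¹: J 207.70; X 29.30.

16.6 mol

Step 1:
n(J) = 1430 / 207.70 = 6.885 mol
n(X) = 162.0 / 29.30 = 5.529 mol
n/ν for J = 6.885/1 = 6.885
n/ν for X = 5.529/1 = 5.529
Smallest n/ν is X → limiting reagent.
n(R) produced = (1/1) × 5.529 = 5.529 mol
Step 2:
n(R) available = 5.529 mol
n(G) = 7.346 mol
n/ν for R = 5.529/1 = 5.529
n/ν for G = 7.346/1 = 7.346
Smallest n/ν is R → limiting reagent.
n(E) = (3/1) × 5.529 = 16.59 mol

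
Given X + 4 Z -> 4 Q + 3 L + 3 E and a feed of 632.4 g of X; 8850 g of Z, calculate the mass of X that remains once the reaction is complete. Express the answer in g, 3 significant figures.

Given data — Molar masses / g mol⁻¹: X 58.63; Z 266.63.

146 g

n(X) = 632.4 / 58.63 = 10.79 mol
n(Z) = 8850 / 266.63 = 33.19 mol
n/ν → X: 10.79, Z: 8.298; Z is limiting.
X consumed = (1/4) × 33.19 = 8.298 mol
X remaining = 10.79 − 8.298 = 2.492 mol
mass = 2.492 × 58.63 = 146.1 g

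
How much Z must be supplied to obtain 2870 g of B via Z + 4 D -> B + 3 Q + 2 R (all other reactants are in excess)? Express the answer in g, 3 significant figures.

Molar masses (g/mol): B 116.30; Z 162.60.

4010 g

n(B) = 2870 / 116.30 = 24.68 mol
n(Z) = (1/1) × 24.68 = 24.68 mol
mass = 24.68 × 162.60 = 4013 g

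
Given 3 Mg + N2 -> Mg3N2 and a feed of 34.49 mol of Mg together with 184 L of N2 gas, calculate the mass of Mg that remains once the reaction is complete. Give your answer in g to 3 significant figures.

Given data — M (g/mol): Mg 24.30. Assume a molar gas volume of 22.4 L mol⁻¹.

239 g

n(Mg) = 34.49 mol
n(N2) = 184.0 / 22.4 = 8.214 mol
n/ν for Mg = 34.49/3 = 11.50
n/ν for N2 = 8.214/1 = 8.214
Smallest n/ν is N2 → limiting reagent.
Mg consumed = (3/1) × 8.214 = 24.64 mol
Mg remaining = 34.49 − 24.64 = 9.850 mol
mass = 9.850 × 24.30 = 239.4 g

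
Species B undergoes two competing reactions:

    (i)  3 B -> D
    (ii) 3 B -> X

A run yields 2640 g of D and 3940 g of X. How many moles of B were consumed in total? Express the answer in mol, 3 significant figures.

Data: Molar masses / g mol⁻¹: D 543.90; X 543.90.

n(D) = 2640 / 543.90 = 4.854 mol
n(X) = 3940 / 543.90 = 7.244 mol
n(B) via (i) = (3/1)×4.854 = 14.56 mol
n(B) via (ii) = (3/1)×7.244 = 21.73 mol
total n(B) = 14.56 + 21.73 = 36.29 mol

36.3 mol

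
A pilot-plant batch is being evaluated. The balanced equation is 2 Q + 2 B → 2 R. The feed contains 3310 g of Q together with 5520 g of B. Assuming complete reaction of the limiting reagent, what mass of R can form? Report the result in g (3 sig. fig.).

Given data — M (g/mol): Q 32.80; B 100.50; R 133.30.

n(Q) = 3310 / 32.80 = 100.9 mol
n(B) = 5520 / 100.50 = 54.93 mol
n/ν → Q: 50.45, B: 27.47; B is limiting.
n(R) = (2/2) × 54.93 = 54.93 mol
mass = 54.93 × 133.30 = 7322 g

7320 g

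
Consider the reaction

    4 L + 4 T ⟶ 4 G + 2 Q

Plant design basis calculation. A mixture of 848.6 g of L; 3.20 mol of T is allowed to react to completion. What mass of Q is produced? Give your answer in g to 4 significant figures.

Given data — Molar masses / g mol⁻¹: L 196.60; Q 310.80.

497.3 g

n(L) = 848.6 / 196.60 = 4.316 mol
n(T) = 3.200 mol
n/ν for L = 4.316/4 = 1.079
n/ν for T = 3.200/4 = 0.8000
Smallest n/ν is T → limiting reagent.
n(Q) = (2/4) × 3.200 = 1.600 mol
mass = 1.600 × 310.80 = 497.3 g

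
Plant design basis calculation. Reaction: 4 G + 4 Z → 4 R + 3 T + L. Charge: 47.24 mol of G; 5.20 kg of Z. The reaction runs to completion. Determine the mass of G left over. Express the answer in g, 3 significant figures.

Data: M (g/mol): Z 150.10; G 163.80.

n(G) = 47.24 mol
n(Z) = 5.200×1000 / 150.10 = 34.64 mol
n/ν for G = 47.24/4 = 11.81
n/ν for Z = 34.64/4 = 8.660
Smallest n/ν is Z → limiting reagent.
G consumed = (4/4) × 34.64 = 34.64 mol
G remaining = 47.24 − 34.64 = 12.60 mol
mass = 12.60 × 163.80 = 2064 g

2060 g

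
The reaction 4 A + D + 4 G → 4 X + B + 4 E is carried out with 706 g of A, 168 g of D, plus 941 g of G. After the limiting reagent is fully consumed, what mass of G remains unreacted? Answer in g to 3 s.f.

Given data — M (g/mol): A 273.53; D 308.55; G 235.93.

427 g

n(A) = 706.0 / 273.53 = 2.581 mol
n(D) = 168.0 / 308.55 = 0.5445 mol
n(G) = 941.0 / 235.93 = 3.988 mol
n/ν for A = 2.581/4 = 0.6453
n/ν for D = 0.5445/1 = 0.5445
n/ν for G = 3.988/4 = 0.9970
Smallest n/ν is D → limiting reagent.
G consumed = (4/1) × 0.5445 = 2.178 mol
G remaining = 3.988 − 2.178 = 1.810 mol
mass = 1.810 × 235.93 = 427.0 g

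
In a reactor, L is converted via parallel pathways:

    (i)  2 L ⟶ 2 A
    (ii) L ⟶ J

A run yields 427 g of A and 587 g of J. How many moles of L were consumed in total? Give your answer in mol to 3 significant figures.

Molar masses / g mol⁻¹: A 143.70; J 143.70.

7.06 mol

n(A) = 427 / 143.70 = 2.971 mol
n(J) = 587 / 143.70 = 4.085 mol
n(L) via (i) = (2/2)×2.971 = 2.971 mol
n(L) via (ii) = (1/1)×4.085 = 4.085 mol
total n(L) = 2.971 + 4.085 = 7.056 mol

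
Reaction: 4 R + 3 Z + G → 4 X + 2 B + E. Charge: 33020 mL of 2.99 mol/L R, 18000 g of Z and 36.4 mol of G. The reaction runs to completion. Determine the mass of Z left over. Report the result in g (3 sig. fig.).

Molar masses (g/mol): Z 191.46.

n(R) = 2.99 × 33020/1000 = 98.73 mol
n(Z) = 18000 / 191.46 = 94.01 mol
n(G) = 36.40 mol
n/ν for R = 98.73/4 = 24.68
n/ν for Z = 94.01/3 = 31.34
n/ν for G = 36.40/1 = 36.40
Smallest n/ν is R → limiting reagent.
Z consumed = (3/4) × 98.73 = 74.05 mol
Z remaining = 94.01 − 74.05 = 19.96 mol
mass = 19.96 × 191.46 = 3822 g

3820 g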